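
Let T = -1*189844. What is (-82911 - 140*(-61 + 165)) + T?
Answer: -287315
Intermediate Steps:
T = -189844
(-82911 - 140*(-61 + 165)) + T = (-82911 - 140*(-61 + 165)) - 189844 = (-82911 - 140*104) - 189844 = (-82911 - 14560) - 189844 = -97471 - 189844 = -287315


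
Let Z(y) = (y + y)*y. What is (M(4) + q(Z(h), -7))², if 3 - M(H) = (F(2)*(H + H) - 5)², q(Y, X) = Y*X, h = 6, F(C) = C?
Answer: 386884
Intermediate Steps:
Z(y) = 2*y² (Z(y) = (2*y)*y = 2*y²)
q(Y, X) = X*Y
M(H) = 3 - (-5 + 4*H)² (M(H) = 3 - (2*(H + H) - 5)² = 3 - (2*(2*H) - 5)² = 3 - (4*H - 5)² = 3 - (-5 + 4*H)²)
(M(4) + q(Z(h), -7))² = ((3 - (-5 + 4*4)²) - 14*6²)² = ((3 - (-5 + 16)²) - 14*36)² = ((3 - 1*11²) - 7*72)² = ((3 - 1*121) - 504)² = ((3 - 121) - 504)² = (-118 - 504)² = (-622)² = 386884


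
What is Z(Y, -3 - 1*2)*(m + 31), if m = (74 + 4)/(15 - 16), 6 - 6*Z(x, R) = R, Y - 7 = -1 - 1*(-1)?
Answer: -517/6 ≈ -86.167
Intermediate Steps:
Y = 7 (Y = 7 + (-1 - 1*(-1)) = 7 + (-1 + 1) = 7 + 0 = 7)
Z(x, R) = 1 - R/6
m = -78 (m = 78/(-1) = 78*(-1) = -78)
Z(Y, -3 - 1*2)*(m + 31) = (1 - (-3 - 1*2)/6)*(-78 + 31) = (1 - (-3 - 2)/6)*(-47) = (1 - ⅙*(-5))*(-47) = (1 + ⅚)*(-47) = (11/6)*(-47) = -517/6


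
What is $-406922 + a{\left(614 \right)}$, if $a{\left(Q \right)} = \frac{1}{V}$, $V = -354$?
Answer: $- \frac{144050389}{354} \approx -4.0692 \cdot 10^{5}$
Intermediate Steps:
$a{\left(Q \right)} = - \frac{1}{354}$ ($a{\left(Q \right)} = \frac{1}{-354} = - \frac{1}{354}$)
$-406922 + a{\left(614 \right)} = -406922 - \frac{1}{354} = - \frac{144050389}{354}$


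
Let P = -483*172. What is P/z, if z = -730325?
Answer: 83076/730325 ≈ 0.11375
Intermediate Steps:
P = -83076
P/z = -83076/(-730325) = -83076*(-1/730325) = 83076/730325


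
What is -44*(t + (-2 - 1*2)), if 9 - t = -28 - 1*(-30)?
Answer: -132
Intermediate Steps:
t = 7 (t = 9 - (-28 - 1*(-30)) = 9 - (-28 + 30) = 9 - 1*2 = 9 - 2 = 7)
-44*(t + (-2 - 1*2)) = -44*(7 + (-2 - 1*2)) = -44*(7 + (-2 - 2)) = -44*(7 - 4) = -44*3 = -132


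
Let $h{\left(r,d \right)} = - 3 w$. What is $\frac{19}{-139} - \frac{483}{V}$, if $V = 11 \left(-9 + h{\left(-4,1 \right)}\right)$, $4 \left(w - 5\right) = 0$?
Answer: $\frac{20707}{12232} \approx 1.6929$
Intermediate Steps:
$w = 5$ ($w = 5 + \frac{1}{4} \cdot 0 = 5 + 0 = 5$)
$h{\left(r,d \right)} = -15$ ($h{\left(r,d \right)} = \left(-3\right) 5 = -15$)
$V = -264$ ($V = 11 \left(-9 - 15\right) = 11 \left(-24\right) = -264$)
$\frac{19}{-139} - \frac{483}{V} = \frac{19}{-139} - \frac{483}{-264} = 19 \left(- \frac{1}{139}\right) - - \frac{161}{88} = - \frac{19}{139} + \frac{161}{88} = \frac{20707}{12232}$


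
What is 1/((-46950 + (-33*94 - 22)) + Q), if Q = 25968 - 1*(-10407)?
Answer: -1/13699 ≈ -7.2998e-5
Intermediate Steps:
Q = 36375 (Q = 25968 + 10407 = 36375)
1/((-46950 + (-33*94 - 22)) + Q) = 1/((-46950 + (-33*94 - 22)) + 36375) = 1/((-46950 + (-3102 - 22)) + 36375) = 1/((-46950 - 3124) + 36375) = 1/(-50074 + 36375) = 1/(-13699) = -1/13699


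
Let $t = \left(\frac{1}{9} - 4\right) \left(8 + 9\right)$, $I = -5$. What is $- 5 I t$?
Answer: $- \frac{14875}{9} \approx -1652.8$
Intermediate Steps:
$t = - \frac{595}{9}$ ($t = \left(\frac{1}{9} - 4\right) 17 = \left(- \frac{35}{9}\right) 17 = - \frac{595}{9} \approx -66.111$)
$- 5 I t = \left(-5\right) \left(-5\right) \left(- \frac{595}{9}\right) = 25 \left(- \frac{595}{9}\right) = - \frac{14875}{9}$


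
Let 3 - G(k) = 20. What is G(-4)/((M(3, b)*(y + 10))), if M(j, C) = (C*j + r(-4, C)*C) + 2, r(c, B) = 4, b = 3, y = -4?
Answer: -17/138 ≈ -0.12319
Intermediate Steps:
G(k) = -17 (G(k) = 3 - 1*20 = 3 - 20 = -17)
M(j, C) = 2 + 4*C + C*j (M(j, C) = (C*j + 4*C) + 2 = (4*C + C*j) + 2 = 2 + 4*C + C*j)
G(-4)/((M(3, b)*(y + 10))) = -17*1/((-4 + 10)*(2 + 4*3 + 3*3)) = -17*1/(6*(2 + 12 + 9)) = -17/(23*6) = -17/138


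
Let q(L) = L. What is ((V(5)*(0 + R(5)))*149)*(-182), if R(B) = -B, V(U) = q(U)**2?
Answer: 3389750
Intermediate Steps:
V(U) = U**2
((V(5)*(0 + R(5)))*149)*(-182) = ((5**2*(0 - 1*5))*149)*(-182) = ((25*(0 - 5))*149)*(-182) = ((25*(-5))*149)*(-182) = -125*149*(-182) = -18625*(-182) = 3389750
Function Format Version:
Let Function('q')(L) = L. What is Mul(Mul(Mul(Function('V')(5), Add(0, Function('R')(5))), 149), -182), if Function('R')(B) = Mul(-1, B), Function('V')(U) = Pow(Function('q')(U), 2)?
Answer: 3389750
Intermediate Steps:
Function('V')(U) = Pow(U, 2)
Mul(Mul(Mul(Function('V')(5), Add(0, Function('R')(5))), 149), -182) = Mul(Mul(Mul(Pow(5, 2), Add(0, Mul(-1, 5))), 149), -182) = Mul(Mul(Mul(25, Add(0, -5)), 149), -182) = Mul(Mul(Mul(25, -5), 149), -182) = Mul(Mul(-125, 149), -182) = Mul(-18625, -182) = 3389750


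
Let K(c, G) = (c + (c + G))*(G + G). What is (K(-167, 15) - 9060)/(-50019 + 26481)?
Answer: 3105/3923 ≈ 0.79149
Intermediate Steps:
K(c, G) = 2*G*(G + 2*c) (K(c, G) = (c + (G + c))*(2*G) = (G + 2*c)*(2*G) = 2*G*(G + 2*c))
(K(-167, 15) - 9060)/(-50019 + 26481) = (2*15*(15 + 2*(-167)) - 9060)/(-50019 + 26481) = (2*15*(15 - 334) - 9060)/(-23538) = (2*15*(-319) - 9060)*(-1/23538) = (-9570 - 9060)*(-1/23538) = -18630*(-1/23538) = 3105/3923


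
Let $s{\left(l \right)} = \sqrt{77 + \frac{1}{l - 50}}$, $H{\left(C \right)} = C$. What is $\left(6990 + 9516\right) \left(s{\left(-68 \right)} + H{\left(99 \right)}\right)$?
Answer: $1634094 + \frac{8253 \sqrt{1072030}}{59} \approx 1.7789 \cdot 10^{6}$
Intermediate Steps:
$s{\left(l \right)} = \sqrt{77 + \frac{1}{-50 + l}}$
$\left(6990 + 9516\right) \left(s{\left(-68 \right)} + H{\left(99 \right)}\right) = \left(6990 + 9516\right) \left(\sqrt{\frac{-3849 + 77 \left(-68\right)}{-50 - 68}} + 99\right) = 16506 \left(\sqrt{\frac{-3849 - 5236}{-118}} + 99\right) = 16506 \left(\sqrt{\left(- \frac{1}{118}\right) \left(-9085\right)} + 99\right) = 16506 \left(\sqrt{\frac{9085}{118}} + 99\right) = 16506 \left(\frac{\sqrt{1072030}}{118} + 99\right) = 16506 \left(99 + \frac{\sqrt{1072030}}{118}\right) = 1634094 + \frac{8253 \sqrt{1072030}}{59}$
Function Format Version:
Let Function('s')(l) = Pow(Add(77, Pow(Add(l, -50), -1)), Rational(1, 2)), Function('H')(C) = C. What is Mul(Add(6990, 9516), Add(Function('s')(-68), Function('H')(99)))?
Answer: Add(1634094, Mul(Rational(8253, 59), Pow(1072030, Rational(1, 2)))) ≈ 1.7789e+6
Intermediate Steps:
Function('s')(l) = Pow(Add(77, Pow(Add(-50, l), -1)), Rational(1, 2))
Mul(Add(6990, 9516), Add(Function('s')(-68), Function('H')(99))) = Mul(Add(6990, 9516), Add(Pow(Mul(Pow(Add(-50, -68), -1), Add(-3849, Mul(77, -68))), Rational(1, 2)), 99)) = Mul(16506, Add(Pow(Mul(Pow(-118, -1), Add(-3849, -5236)), Rational(1, 2)), 99)) = Mul(16506, Add(Pow(Mul(Rational(-1, 118), -9085), Rational(1, 2)), 99)) = Mul(16506, Add(Pow(Rational(9085, 118), Rational(1, 2)), 99)) = Mul(16506, Add(Mul(Rational(1, 118), Pow(1072030, Rational(1, 2))), 99)) = Mul(16506, Add(99, Mul(Rational(1, 118), Pow(1072030, Rational(1, 2))))) = Add(1634094, Mul(Rational(8253, 59), Pow(1072030, Rational(1, 2))))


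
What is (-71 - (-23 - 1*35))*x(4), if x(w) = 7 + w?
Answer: -143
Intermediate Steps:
(-71 - (-23 - 1*35))*x(4) = (-71 - (-23 - 1*35))*(7 + 4) = (-71 - (-23 - 35))*11 = (-71 - 1*(-58))*11 = (-71 + 58)*11 = -13*11 = -143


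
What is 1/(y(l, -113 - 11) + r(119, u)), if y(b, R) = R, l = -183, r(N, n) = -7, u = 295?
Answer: -1/131 ≈ -0.0076336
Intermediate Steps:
1/(y(l, -113 - 11) + r(119, u)) = 1/((-113 - 11) - 7) = 1/(-124 - 7) = 1/(-131) = -1/131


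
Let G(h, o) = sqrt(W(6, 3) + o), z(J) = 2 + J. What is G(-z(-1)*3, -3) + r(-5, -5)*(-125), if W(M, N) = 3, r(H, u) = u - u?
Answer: 0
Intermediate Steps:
r(H, u) = 0
G(h, o) = sqrt(3 + o)
G(-z(-1)*3, -3) + r(-5, -5)*(-125) = sqrt(3 - 3) + 0*(-125) = sqrt(0) + 0 = 0 + 0 = 0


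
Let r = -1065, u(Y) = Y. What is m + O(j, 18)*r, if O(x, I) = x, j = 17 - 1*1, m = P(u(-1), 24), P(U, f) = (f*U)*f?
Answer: -17616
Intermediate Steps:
P(U, f) = U*f² (P(U, f) = (U*f)*f = U*f²)
m = -576 (m = -1*24² = -1*576 = -576)
j = 16 (j = 17 - 1 = 16)
m + O(j, 18)*r = -576 + 16*(-1065) = -576 - 17040 = -17616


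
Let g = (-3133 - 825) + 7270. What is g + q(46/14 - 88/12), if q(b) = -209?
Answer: 3103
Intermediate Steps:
g = 3312 (g = -3958 + 7270 = 3312)
g + q(46/14 - 88/12) = 3312 - 209 = 3103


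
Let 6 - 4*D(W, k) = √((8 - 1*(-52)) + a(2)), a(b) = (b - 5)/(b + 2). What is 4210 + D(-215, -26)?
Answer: 8423/2 - √237/8 ≈ 4209.6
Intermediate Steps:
a(b) = (-5 + b)/(2 + b)
D(W, k) = 3/2 - √237/8 (D(W, k) = 3/2 - √((8 - 1*(-52)) + (-5 + 2)/(2 + 2))/4 = 3/2 - √((8 + 52) - 3/4)/4 = 3/2 - √(60 + (¼)*(-3))/4 = 3/2 - √(60 - ¾)/4 = 3/2 - √237/8)
4210 + D(-215, -26) = 4210 + (3/2 - √237/8) = 8423/2 - √237/8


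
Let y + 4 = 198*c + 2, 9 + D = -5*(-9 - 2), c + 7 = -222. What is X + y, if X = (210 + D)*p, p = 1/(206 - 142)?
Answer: -45340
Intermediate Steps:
c = -229 (c = -7 - 222 = -229)
D = 46 (D = -9 - 5*(-9 - 2) = -9 - 5*(-11) = -9 + 55 = 46)
p = 1/64 ≈ 0.015625
y = -45344 (y = -4 + (198*(-229) + 2) = -4 + (-45342 + 2) = -4 - 45340 = -45344)
X = 4 (X = (210 + 46)*(1/64) = 256*(1/64) = 4)
X + y = 4 - 45344 = -45340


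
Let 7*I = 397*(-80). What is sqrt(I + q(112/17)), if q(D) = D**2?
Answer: 4*I*sqrt(3977239)/119 ≈ 67.035*I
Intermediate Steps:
I = -31760/7 (I = (397*(-80))/7 = (1/7)*(-31760) = -31760/7 ≈ -4537.1)
sqrt(I + q(112/17)) = sqrt(-31760/7 + (112/17)**2) = sqrt(-31760/7 + 12544/289) = sqrt(-9090832/2023) = 4*I*sqrt(3977239)/119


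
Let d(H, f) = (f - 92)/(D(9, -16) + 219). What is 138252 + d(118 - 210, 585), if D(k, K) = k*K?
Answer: 10369393/75 ≈ 1.3826e+5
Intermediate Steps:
D(k, K) = K*k
d(H, f) = -92/75 + f/75 (d(H, f) = (f - 92)/(-16*9 + 219) = (-92 + f)/(-144 + 219) = (-92 + f)/75 = (-92 + f)*(1/75) = -92/75 + f/75)
138252 + d(118 - 210, 585) = 138252 + (-92/75 + (1/75)*585) = 138252 + (-92/75 + 39/5) = 138252 + 493/75 = 10369393/75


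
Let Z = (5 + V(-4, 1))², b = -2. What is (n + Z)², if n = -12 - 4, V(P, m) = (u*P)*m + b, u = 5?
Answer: 74529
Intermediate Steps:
V(P, m) = -2 + 5*P*m (V(P, m) = (5*P)*m - 2 = 5*P*m - 2 = -2 + 5*P*m)
Z = 289 (Z = (5 + (-2 + 5*(-4)*1))² = (5 + (-2 - 20))² = (5 - 22)² = (-17)² = 289)
n = -16
(n + Z)² = (-16 + 289)² = 273² = 74529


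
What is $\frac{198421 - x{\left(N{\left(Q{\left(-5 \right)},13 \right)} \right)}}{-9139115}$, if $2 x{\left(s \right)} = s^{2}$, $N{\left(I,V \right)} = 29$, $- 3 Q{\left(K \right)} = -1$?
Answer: $- \frac{396001}{18278230} \approx -0.021665$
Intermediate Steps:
$Q{\left(K \right)} = \frac{1}{3}$ ($Q{\left(K \right)} = \left(- \frac{1}{3}\right) \left(-1\right) = \frac{1}{3}$)
$x{\left(s \right)} = \frac{s^{2}}{2}$
$\frac{198421 - x{\left(N{\left(Q{\left(-5 \right)},13 \right)} \right)}}{-9139115} = \frac{198421 - \frac{29^{2}}{2}}{-9139115} = \left(198421 - \frac{1}{2} \cdot 841\right) \left(- \frac{1}{9139115}\right) = \left(198421 - \frac{841}{2}\right) \left(- \frac{1}{9139115}\right) = \frac{396001}{2} \left(- \frac{1}{9139115}\right) = - \frac{396001}{18278230}$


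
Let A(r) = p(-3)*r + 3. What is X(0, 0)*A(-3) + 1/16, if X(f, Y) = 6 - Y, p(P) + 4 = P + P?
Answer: 3169/16 ≈ 198.06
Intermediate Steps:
p(P) = -4 + 2*P (p(P) = -4 + (P + P) = -4 + 2*P)
A(r) = 3 - 10*r (A(r) = (-4 + 2*(-3))*r + 3 = (-4 - 6)*r + 3 = -10*r + 3 = 3 - 10*r)
X(0, 0)*A(-3) + 1/16 = (6 - 1*0)*(3 - 10*(-3)) + 1/16 = (6 + 0)*(3 + 30) + 1/16 = 6*33 + 1/16 = 198 + 1/16 = 3169/16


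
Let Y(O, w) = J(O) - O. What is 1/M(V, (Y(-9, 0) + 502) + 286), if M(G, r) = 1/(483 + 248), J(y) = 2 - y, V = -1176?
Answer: 731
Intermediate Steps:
Y(O, w) = 2 - 2*O (Y(O, w) = (2 - O) - O = 2 - 2*O)
M(G, r) = 1/731
1/M(V, (Y(-9, 0) + 502) + 286) = 1/(1/731) = 731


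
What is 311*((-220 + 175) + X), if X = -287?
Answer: -103252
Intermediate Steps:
311*((-220 + 175) + X) = 311*((-220 + 175) - 287) = 311*(-45 - 287) = 311*(-332) = -103252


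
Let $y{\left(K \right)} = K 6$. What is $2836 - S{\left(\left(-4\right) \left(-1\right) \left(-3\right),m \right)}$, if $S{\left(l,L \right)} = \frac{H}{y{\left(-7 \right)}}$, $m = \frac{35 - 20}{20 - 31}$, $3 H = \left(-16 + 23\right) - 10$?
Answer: $\frac{119111}{42} \approx 2836.0$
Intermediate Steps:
$H = -1$ ($H = \frac{\left(-16 + 23\right) - 10}{3} = \frac{7 - 10}{3} = \frac{1}{3} \left(-3\right) = -1$)
$y{\left(K \right)} = 6 K$
$m = - \frac{15}{11}$ ($m = \frac{15}{-11} = 15 \left(- \frac{1}{11}\right) = - \frac{15}{11} \approx -1.3636$)
$S{\left(l,L \right)} = \frac{1}{42}$ ($S{\left(l,L \right)} = - \frac{1}{6 \left(-7\right)} = - \frac{1}{-42} = \left(-1\right) \left(- \frac{1}{42}\right) = \frac{1}{42}$)
$2836 - S{\left(\left(-4\right) \left(-1\right) \left(-3\right),m \right)} = 2836 - \frac{1}{42} = \frac{119111}{42}$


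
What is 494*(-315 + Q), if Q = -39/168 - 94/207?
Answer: -903880445/5796 ≈ -1.5595e+5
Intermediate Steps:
Q = -7955/11592 (Q = -39*1/168 - 94*1/207 = -13/56 - 94/207 = -7955/11592 ≈ -0.68625)
494*(-315 + Q) = 494*(-315 - 7955/11592) = 494*(-3659435/11592) = -903880445/5796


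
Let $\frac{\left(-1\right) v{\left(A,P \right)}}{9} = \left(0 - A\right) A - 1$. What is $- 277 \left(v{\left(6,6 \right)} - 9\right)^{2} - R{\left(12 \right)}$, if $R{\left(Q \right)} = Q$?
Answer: $-29078364$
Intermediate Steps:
$v{\left(A,P \right)} = 9 + 9 A^{2}$ ($v{\left(A,P \right)} = - 9 \left(\left(0 - A\right) A - 1\right) = - 9 \left(- A A - 1\right) = - 9 \left(- A^{2} - 1\right) = - 9 \left(-1 - A^{2}\right) = 9 + 9 A^{2}$)
$- 277 \left(v{\left(6,6 \right)} - 9\right)^{2} - R{\left(12 \right)} = - 277 \left(\left(9 + 9 \cdot 6^{2}\right) - 9\right)^{2} - 12 = - 277 \left(\left(9 + 9 \cdot 36\right) - 9\right)^{2} - 12 = - 277 \left(\left(9 + 324\right) - 9\right)^{2} - 12 = - 277 \left(333 - 9\right)^{2} - 12 = - 277 \cdot 324^{2} - 12 = \left(-277\right) 104976 - 12 = -29078352 - 12 = -29078364$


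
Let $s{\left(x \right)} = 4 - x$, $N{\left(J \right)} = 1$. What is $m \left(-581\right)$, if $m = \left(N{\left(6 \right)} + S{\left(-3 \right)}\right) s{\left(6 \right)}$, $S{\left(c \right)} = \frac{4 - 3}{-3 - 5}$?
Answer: $\frac{4067}{4} \approx 1016.8$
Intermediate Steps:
$S{\left(c \right)} = - \frac{1}{8}$ ($S{\left(c \right)} = 1 \frac{1}{-8} = 1 \left(- \frac{1}{8}\right) = - \frac{1}{8}$)
$m = - \frac{7}{4}$ ($m = \left(1 - \frac{1}{8}\right) \left(4 - 6\right) = \frac{7 \left(4 - 6\right)}{8} = \frac{7}{8} \left(-2\right) = - \frac{7}{4} \approx -1.75$)
$m \left(-581\right) = \left(- \frac{7}{4}\right) \left(-581\right) = \frac{4067}{4}$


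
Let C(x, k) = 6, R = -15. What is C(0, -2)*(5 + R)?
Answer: -60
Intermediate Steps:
C(0, -2)*(5 + R) = 6*(5 - 15) = 6*(-10) = -60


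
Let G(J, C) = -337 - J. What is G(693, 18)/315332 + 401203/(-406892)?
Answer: -31732810789/32076517036 ≈ -0.98928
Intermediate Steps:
G(693, 18)/315332 + 401203/(-406892) = (-337 - 1*693)/315332 + 401203/(-406892) = (-337 - 693)*(1/315332) + 401203*(-1/406892) = -1030*1/315332 - 401203/406892 = -515/157666 - 401203/406892 = -31732810789/32076517036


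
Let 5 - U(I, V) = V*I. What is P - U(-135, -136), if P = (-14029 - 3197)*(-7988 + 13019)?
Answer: -86645651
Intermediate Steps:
P = -86664006 (P = -17226*5031 = -86664006)
U(I, V) = 5 - I*V (U(I, V) = 5 - V*I = 5 - I*V)
P - U(-135, -136) = -86664006 - (5 - 1*(-135)*(-136)) = -86664006 - (5 - 18360) = -86664006 - 1*(-18355) = -86664006 + 18355 = -86645651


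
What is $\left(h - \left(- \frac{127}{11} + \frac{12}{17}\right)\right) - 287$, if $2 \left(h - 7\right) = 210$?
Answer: $- \frac{30698}{187} \approx -164.16$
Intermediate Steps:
$h = 112$ ($h = 7 + \frac{1}{2} \cdot 210 = 7 + 105 = 112$)
$\left(h - \left(- \frac{127}{11} + \frac{12}{17}\right)\right) - 287 = \left(112 - \left(- \frac{127}{11} + \frac{12}{17}\right)\right) - 287 = \left(112 - - \frac{2027}{187}\right) - 287 = \left(112 + \left(\frac{127}{11} - \frac{12}{17}\right)\right) - 287 = \left(112 + \frac{2027}{187}\right) - 287 = \frac{22971}{187} - 287 = - \frac{30698}{187}$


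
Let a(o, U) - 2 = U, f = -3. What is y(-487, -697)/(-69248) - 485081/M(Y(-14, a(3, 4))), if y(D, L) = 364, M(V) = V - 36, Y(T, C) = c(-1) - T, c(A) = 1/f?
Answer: 25193160719/1159904 ≈ 21720.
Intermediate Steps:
c(A) = -⅓ (c(A) = 1/(-3) = -⅓)
a(o, U) = 2 + U
Y(T, C) = -⅓ - T
M(V) = -36 + V
y(-487, -697)/(-69248) - 485081/M(Y(-14, a(3, 4))) = 364/(-69248) - 485081/(-36 + (-⅓ - 1*(-14))) = 364*(-1/69248) - 485081/(-36 + (-⅓ + 14)) = -91/17312 - 485081/(-36 + 41/3) = -91/17312 - 485081/(-67/3) = -91/17312 - 485081*(-3/67) = -91/17312 + 1455243/67 = 25193160719/1159904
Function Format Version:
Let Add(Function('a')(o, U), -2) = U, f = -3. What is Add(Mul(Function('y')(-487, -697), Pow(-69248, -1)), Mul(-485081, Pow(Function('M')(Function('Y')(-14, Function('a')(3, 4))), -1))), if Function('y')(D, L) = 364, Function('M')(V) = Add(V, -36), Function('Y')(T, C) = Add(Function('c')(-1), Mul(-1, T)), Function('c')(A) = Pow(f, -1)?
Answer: Rational(25193160719, 1159904) ≈ 21720.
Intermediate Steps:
Function('c')(A) = Rational(-1, 3) (Function('c')(A) = Pow(-3, -1) = Rational(-1, 3))
Function('a')(o, U) = Add(2, U)
Function('Y')(T, C) = Add(Rational(-1, 3), Mul(-1, T))
Function('M')(V) = Add(-36, V)
Add(Mul(Function('y')(-487, -697), Pow(-69248, -1)), Mul(-485081, Pow(Function('M')(Function('Y')(-14, Function('a')(3, 4))), -1))) = Add(Mul(364, Pow(-69248, -1)), Mul(-485081, Pow(Add(-36, Add(Rational(-1, 3), Mul(-1, -14))), -1))) = Add(Mul(364, Rational(-1, 69248)), Mul(-485081, Pow(Add(-36, Add(Rational(-1, 3), 14)), -1))) = Add(Rational(-91, 17312), Mul(-485081, Pow(Add(-36, Rational(41, 3)), -1))) = Add(Rational(-91, 17312), Mul(-485081, Pow(Rational(-67, 3), -1))) = Add(Rational(-91, 17312), Mul(-485081, Rational(-3, 67))) = Add(Rational(-91, 17312), Rational(1455243, 67)) = Rational(25193160719, 1159904)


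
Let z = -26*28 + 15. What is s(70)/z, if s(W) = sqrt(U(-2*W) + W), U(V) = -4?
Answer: -sqrt(66)/713 ≈ -0.011394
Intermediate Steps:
s(W) = sqrt(-4 + W)
z = -713 (z = -728 + 15 = -713)
s(70)/z = sqrt(-4 + 70)/(-713) = sqrt(66)*(-1/713) = -sqrt(66)/713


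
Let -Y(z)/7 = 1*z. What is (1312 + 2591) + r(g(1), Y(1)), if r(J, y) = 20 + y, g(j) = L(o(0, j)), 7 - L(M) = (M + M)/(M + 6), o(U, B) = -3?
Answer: 3916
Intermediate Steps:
Y(z) = -7*z
L(M) = 7 - 2*M/(6 + M) (L(M) = 7 - (M + M)/(M + 6) = 7 - 2*M/(6 + M))
g(j) = 9 (g(j) = (42 + 5*(-3))/(6 - 3) = (42 - 15)/3 = (⅓)*27 = 9)
(1312 + 2591) + r(g(1), Y(1)) = (1312 + 2591) + (20 - 7*1) = 3903 + (20 - 7) = 3903 + 13 = 3916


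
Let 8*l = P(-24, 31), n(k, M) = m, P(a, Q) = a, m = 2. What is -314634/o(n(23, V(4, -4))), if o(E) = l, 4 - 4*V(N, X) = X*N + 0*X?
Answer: 104878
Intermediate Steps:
V(N, X) = 1 - N*X/4 (V(N, X) = 1 - (X*N + 0*X)/4 = 1 - (N*X + 0)/4 = 1 - N*X/4)
n(k, M) = 2
l = -3 (l = (1/8)*(-24) = -3)
o(E) = -3
-314634/o(n(23, V(4, -4))) = -314634/(-3) = -314634*(-1/3) = 104878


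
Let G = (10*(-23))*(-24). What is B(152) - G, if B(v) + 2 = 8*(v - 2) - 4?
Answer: -4326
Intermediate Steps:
G = 5520 (G = -230*(-24) = 5520)
B(v) = -22 + 8*v (B(v) = -2 + (8*(v - 2) - 4) = -2 + (8*(-2 + v) - 4) = -2 + ((-16 + 8*v) - 4) = -2 + (-20 + 8*v) = -22 + 8*v)
B(152) - G = (-22 + 8*152) - 1*5520 = (-22 + 1216) - 5520 = 1194 - 5520 = -4326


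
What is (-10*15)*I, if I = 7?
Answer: -1050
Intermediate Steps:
(-10*15)*I = -10*15*7 = -150*7 = -1050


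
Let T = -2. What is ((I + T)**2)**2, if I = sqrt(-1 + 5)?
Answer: 0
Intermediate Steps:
I = 2 (I = sqrt(4) = 2)
((I + T)**2)**2 = ((2 - 2)**2)**2 = (0**2)**2 = 0**2 = 0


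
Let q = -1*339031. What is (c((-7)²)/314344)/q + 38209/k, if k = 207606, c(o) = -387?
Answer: 290858814925307/1580361536286456 ≈ 0.18405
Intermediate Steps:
q = -339031
(c((-7)²)/314344)/q + 38209/k = -387/314344/(-339031) + 38209/207606 = -387*1/314344*(-1/339031) + 38209*(1/207606) = -387/314344*(-1/339031) + 38209/207606 = 387/106572360664 + 38209/207606 = 290858814925307/1580361536286456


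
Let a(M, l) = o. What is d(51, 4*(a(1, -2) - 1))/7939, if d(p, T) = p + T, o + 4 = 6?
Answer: 55/7939 ≈ 0.0069278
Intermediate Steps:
o = 2 (o = -4 + 6 = 2)
a(M, l) = 2
d(p, T) = T + p
d(51, 4*(a(1, -2) - 1))/7939 = (4*(2 - 1) + 51)/7939 = (4*1 + 51)*(1/7939) = (4 + 51)*(1/7939) = 55*(1/7939) = 55/7939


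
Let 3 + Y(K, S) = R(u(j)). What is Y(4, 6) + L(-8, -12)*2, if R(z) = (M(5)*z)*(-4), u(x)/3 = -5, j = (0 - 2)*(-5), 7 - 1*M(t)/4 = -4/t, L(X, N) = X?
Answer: 1853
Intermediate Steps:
M(t) = 28 + 16/t (M(t) = 28 - (-16)/t = 28 + 16/t)
j = 10 (j = -2*(-5) = 10)
u(x) = -15 (u(x) = 3*(-5) = -15)
R(z) = -624*z/5 (R(z) = ((28 + 16/5)*z)*(-4) = (156*z/5)*(-4) = -624*z/5)
Y(K, S) = 1869 (Y(K, S) = -3 - 624/5*(-15) = -3 + 1872 = 1869)
Y(4, 6) + L(-8, -12)*2 = 1869 - 8*2 = 1869 - 16 = 1853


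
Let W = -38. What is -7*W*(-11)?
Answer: -2926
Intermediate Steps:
-7*W*(-11) = -7*(-38)*(-11) = 266*(-11) = -2926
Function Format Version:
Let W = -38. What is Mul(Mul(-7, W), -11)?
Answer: -2926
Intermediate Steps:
Mul(Mul(-7, W), -11) = Mul(Mul(-7, -38), -11) = Mul(266, -11) = -2926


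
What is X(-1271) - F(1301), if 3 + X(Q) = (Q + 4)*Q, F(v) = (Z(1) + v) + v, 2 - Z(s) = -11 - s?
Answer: 1607738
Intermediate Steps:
Z(s) = 13 + s (Z(s) = 2 - (-11 - s) = 2 + (11 + s) = 13 + s)
F(v) = 14 + 2*v (F(v) = ((13 + 1) + v) + v = (14 + v) + v = 14 + 2*v)
X(Q) = -3 + Q*(4 + Q) (X(Q) = -3 + (Q + 4)*Q = -3 + (4 + Q)*Q = -3 + Q*(4 + Q))
X(-1271) - F(1301) = (-3 + (-1271)**2 + 4*(-1271)) - (14 + 2*1301) = (-3 + 1615441 - 5084) - (14 + 2602) = 1610354 - 1*2616 = 1610354 - 2616 = 1607738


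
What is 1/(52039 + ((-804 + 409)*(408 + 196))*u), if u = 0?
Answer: 1/52039 ≈ 1.9216e-5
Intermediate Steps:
1/(52039 + ((-804 + 409)*(408 + 196))*u) = 1/(52039 + ((-804 + 409)*(408 + 196))*0) = 1/(52039 - 395*604*0) = 1/(52039 - 238580*0) = 1/(52039 + 0) = 1/52039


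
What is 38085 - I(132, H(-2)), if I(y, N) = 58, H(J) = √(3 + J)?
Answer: 38027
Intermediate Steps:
38085 - I(132, H(-2)) = 38085 - 1*58 = 38085 - 58 = 38027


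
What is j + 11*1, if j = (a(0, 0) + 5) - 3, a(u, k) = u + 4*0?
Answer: 13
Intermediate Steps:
a(u, k) = u (a(u, k) = u + 0 = u)
j = 2 (j = (0 + 5) - 3 = 5 - 3 = 2)
j + 11*1 = 2 + 11*1 = 2 + 11 = 13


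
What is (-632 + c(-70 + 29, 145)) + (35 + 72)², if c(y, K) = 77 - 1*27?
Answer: 10867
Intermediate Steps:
c(y, K) = 50 (c(y, K) = 77 - 27 = 50)
(-632 + c(-70 + 29, 145)) + (35 + 72)² = (-632 + 50) + (35 + 72)² = -582 + 107² = -582 + 11449 = 10867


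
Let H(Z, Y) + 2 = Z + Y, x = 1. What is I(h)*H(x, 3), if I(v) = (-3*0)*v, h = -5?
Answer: 0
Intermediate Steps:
H(Z, Y) = -2 + Y + Z (H(Z, Y) = -2 + (Z + Y) = -2 + (Y + Z) = -2 + Y + Z)
I(v) = 0 (I(v) = 0*v = 0)
I(h)*H(x, 3) = 0*(-2 + 3 + 1) = 0*2 = 0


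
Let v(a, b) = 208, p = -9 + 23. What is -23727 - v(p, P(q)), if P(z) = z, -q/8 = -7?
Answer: -23935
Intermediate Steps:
q = 56 (q = -8*(-7) = 56)
p = 14
-23727 - v(p, P(q)) = -23727 - 1*208 = -23727 - 208 = -23935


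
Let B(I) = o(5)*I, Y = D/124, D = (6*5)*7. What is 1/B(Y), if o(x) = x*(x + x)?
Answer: 31/2625 ≈ 0.011810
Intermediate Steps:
o(x) = 2*x**2 (o(x) = x*(2*x) = 2*x**2)
D = 210 (D = 30*7 = 210)
Y = 105/62 (Y = 210/124 = 210*(1/124) = 105/62 ≈ 1.6935)
B(I) = 50*I (B(I) = (2*5**2)*I = (2*25)*I = 50*I)
1/B(Y) = 1/(50*(105/62)) = 1/(2625/31) = 31/2625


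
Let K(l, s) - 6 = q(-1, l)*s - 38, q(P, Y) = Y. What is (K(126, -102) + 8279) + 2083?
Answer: -2522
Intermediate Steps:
K(l, s) = -32 + l*s (K(l, s) = 6 + (l*s - 38) = 6 + (-38 + l*s) = -32 + l*s)
(K(126, -102) + 8279) + 2083 = ((-32 + 126*(-102)) + 8279) + 2083 = ((-32 - 12852) + 8279) + 2083 = (-12884 + 8279) + 2083 = -4605 + 2083 = -2522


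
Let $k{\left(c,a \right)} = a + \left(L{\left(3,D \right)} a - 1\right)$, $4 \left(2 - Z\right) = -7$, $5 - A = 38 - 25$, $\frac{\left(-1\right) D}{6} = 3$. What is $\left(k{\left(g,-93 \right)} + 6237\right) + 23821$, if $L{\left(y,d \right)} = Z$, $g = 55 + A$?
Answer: $\frac{118461}{4} \approx 29615.0$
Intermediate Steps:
$D = -18$ ($D = \left(-6\right) 3 = -18$)
$A = -8$ ($A = 5 - \left(38 - 25\right) = 5 - 13 = -8$)
$g = 47$ ($g = 55 - 8 = 47$)
$Z = \frac{15}{4}$ ($Z = 2 - - \frac{7}{4} = 2 + \frac{7}{4} = \frac{15}{4} \approx 3.75$)
$L{\left(y,d \right)} = \frac{15}{4}$
$k{\left(c,a \right)} = -1 + \frac{19 a}{4}$ ($k{\left(c,a \right)} = a + \left(\frac{15 a}{4} - 1\right) = a + \left(-1 + \frac{15 a}{4}\right) = -1 + \frac{19 a}{4}$)
$\left(k{\left(g,-93 \right)} + 6237\right) + 23821 = \left(\left(-1 + \frac{19}{4} \left(-93\right)\right) + 6237\right) + 23821 = \left(\left(-1 - \frac{1767}{4}\right) + 6237\right) + 23821 = \left(- \frac{1771}{4} + 6237\right) + 23821 = \frac{23177}{4} + 23821 = \frac{118461}{4}$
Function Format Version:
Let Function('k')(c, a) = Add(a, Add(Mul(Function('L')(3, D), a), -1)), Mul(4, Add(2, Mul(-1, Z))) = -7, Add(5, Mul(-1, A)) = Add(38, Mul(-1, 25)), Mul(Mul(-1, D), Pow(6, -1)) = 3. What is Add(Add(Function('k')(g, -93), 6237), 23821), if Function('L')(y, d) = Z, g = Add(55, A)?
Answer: Rational(118461, 4) ≈ 29615.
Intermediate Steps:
D = -18 (D = Mul(-6, 3) = -18)
A = -8 (A = Add(5, Mul(-1, Add(38, Mul(-1, 25)))) = Add(5, Mul(-1, Add(38, -25))) = Add(5, Mul(-1, 13)) = Add(5, -13) = -8)
g = 47 (g = Add(55, -8) = 47)
Z = Rational(15, 4) (Z = Add(2, Mul(Rational(-1, 4), -7)) = Add(2, Rational(7, 4)) = Rational(15, 4) ≈ 3.7500)
Function('L')(y, d) = Rational(15, 4)
Function('k')(c, a) = Add(-1, Mul(Rational(19, 4), a)) (Function('k')(c, a) = Add(a, Add(Mul(Rational(15, 4), a), -1)) = Add(a, Add(-1, Mul(Rational(15, 4), a))) = Add(-1, Mul(Rational(19, 4), a)))
Add(Add(Function('k')(g, -93), 6237), 23821) = Add(Add(Add(-1, Mul(Rational(19, 4), -93)), 6237), 23821) = Add(Add(Add(-1, Rational(-1767, 4)), 6237), 23821) = Add(Add(Rational(-1771, 4), 6237), 23821) = Add(Rational(23177, 4), 23821) = Rational(118461, 4)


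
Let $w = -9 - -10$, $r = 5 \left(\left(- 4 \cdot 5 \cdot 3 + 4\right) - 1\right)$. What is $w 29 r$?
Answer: $-8265$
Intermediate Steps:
$r = -285$ ($r = 5 \left(\left(- 20 \cdot 3 + 4\right) - 1\right) = 5 \left(\left(\left(-1\right) 60 + 4\right) - 1\right) = 5 \left(\left(-60 + 4\right) - 1\right) = 5 \left(-56 - 1\right) = 5 \left(-57\right) = -285$)
$w = 1$ ($w = -9 + 10 = 1$)
$w 29 r = 1 \cdot 29 \left(-285\right) = 29 \left(-285\right) = -8265$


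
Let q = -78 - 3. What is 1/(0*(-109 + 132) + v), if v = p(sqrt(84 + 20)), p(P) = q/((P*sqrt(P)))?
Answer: -4*2**(1/4)*13**(3/4)/81 ≈ -0.40206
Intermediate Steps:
q = -81
p(P) = -81/P**(3/2)
v = -81*2**(3/4)*13**(1/4)/104 (v = -81/(84 + 20)**(3/4) = -81*104**(1/4)/104 = -81*2**(3/4)*13**(1/4)/104 ≈ -2.4872)
1/(0*(-109 + 132) + v) = 1/(0*(-109 + 132) - 81*2**(3/4)*13**(1/4)/104) = 1/(0*23 - 81*2**(3/4)*13**(1/4)/104) = 1/(0 - 81*2**(3/4)*13**(1/4)/104) = 1/(-81*2**(3/4)*13**(1/4)/104) = -4*2**(1/4)*13**(3/4)/81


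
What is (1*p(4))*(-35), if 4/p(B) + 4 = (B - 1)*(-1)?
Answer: 20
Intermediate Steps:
p(B) = 4/(-3 - B) (p(B) = 4/(-4 + (B - 1)*(-1)) = 4/(-4 + (-1 + B)*(-1)) = 4/(-4 + (1 - B)) = 4/(-3 - B))
(1*p(4))*(-35) = (1*(-4/(3 + 4)))*(-35) = (1*(-4/7))*(-35) = -4/7*(-35) = 20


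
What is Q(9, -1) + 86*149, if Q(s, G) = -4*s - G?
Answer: 12779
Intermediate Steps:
Q(s, G) = -G - 4*s
Q(9, -1) + 86*149 = (-1*(-1) - 4*9) + 86*149 = (1 - 36) + 12814 = -35 + 12814 = 12779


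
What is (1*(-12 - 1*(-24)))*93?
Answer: 1116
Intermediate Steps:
(1*(-12 - 1*(-24)))*93 = (1*(-12 + 24))*93 = (1*12)*93 = 12*93 = 1116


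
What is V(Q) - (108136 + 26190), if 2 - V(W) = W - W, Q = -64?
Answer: -134324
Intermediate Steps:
V(W) = 2 (V(W) = 2 - (W - W) = 2 - 1*0 = 2 + 0 = 2)
V(Q) - (108136 + 26190) = 2 - (108136 + 26190) = 2 - 1*134326 = 2 - 134326 = -134324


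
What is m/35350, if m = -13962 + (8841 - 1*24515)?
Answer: -14818/17675 ≈ -0.83836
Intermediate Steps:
m = -29636 (m = -13962 + (8841 - 24515) = -13962 - 15674 = -29636)
m/35350 = -29636/35350 = -29636*1/35350 = -14818/17675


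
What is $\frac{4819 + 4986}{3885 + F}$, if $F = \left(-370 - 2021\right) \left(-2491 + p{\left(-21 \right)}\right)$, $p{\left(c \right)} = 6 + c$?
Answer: $\frac{185}{113127} \approx 0.0016353$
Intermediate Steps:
$F = 5991846$ ($F = \left(-370 - 2021\right) \left(-2491 + \left(6 - 21\right)\right) = - 2391 \left(-2491 - 15\right) = \left(-2391\right) \left(-2506\right) = 5991846$)
$\frac{4819 + 4986}{3885 + F} = \frac{4819 + 4986}{3885 + 5991846} = \frac{9805}{5995731} = 9805 \cdot \frac{1}{5995731} = \frac{185}{113127}$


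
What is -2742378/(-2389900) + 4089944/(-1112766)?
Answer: -1680733042013/664849865850 ≈ -2.5280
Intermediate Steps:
-2742378/(-2389900) + 4089944/(-1112766) = -2742378*(-1/2389900) + 4089944*(-1/1112766) = 1371189/1194950 - 2044972/556383 = -1680733042013/664849865850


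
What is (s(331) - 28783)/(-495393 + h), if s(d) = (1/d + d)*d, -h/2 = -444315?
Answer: 80779/393237 ≈ 0.20542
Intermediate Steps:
h = 888630 (h = -2*(-444315) = 888630)
s(d) = d*(d + 1/d) (s(d) = (d + 1/d)*d = d*(d + 1/d))
(s(331) - 28783)/(-495393 + h) = ((1 + 331²) - 28783)/(-495393 + 888630) = ((1 + 109561) - 28783)/393237 = (109562 - 28783)*(1/393237) = 80779*(1/393237) = 80779/393237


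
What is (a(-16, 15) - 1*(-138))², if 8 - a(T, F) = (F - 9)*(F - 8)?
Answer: 10816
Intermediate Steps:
a(T, F) = 8 - (-9 + F)*(-8 + F) (a(T, F) = 8 - (F - 9)*(F - 8) = 8 - (-9 + F)*(-8 + F))
(a(-16, 15) - 1*(-138))² = ((-64 - 1*15² + 17*15) - 1*(-138))² = ((-64 - 1*225 + 255) + 138)² = ((-64 - 225 + 255) + 138)² = (-34 + 138)² = 104² = 10816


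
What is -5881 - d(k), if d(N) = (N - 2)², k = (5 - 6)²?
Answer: -5882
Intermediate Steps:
k = 1 (k = (-1)² = 1)
d(N) = (-2 + N)²
-5881 - d(k) = -5881 - (-2 + 1)² = -5881 - 1*(-1)² = -5881 - 1*1 = -5881 - 1 = -5882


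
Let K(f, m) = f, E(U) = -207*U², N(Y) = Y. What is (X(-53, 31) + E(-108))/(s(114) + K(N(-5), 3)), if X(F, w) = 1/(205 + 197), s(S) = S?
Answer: -970608095/43818 ≈ -22151.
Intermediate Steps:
X(F, w) = 1/402
(X(-53, 31) + E(-108))/(s(114) + K(N(-5), 3)) = (1/402 - 207*(-108)²)/(114 - 5) = (1/402 - 207*11664)/109 = (1/402 - 2414448)*(1/109) = -970608095/402*1/109 = -970608095/43818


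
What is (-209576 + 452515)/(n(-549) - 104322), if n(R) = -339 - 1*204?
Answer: -242939/104865 ≈ -2.3167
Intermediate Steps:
n(R) = -543 (n(R) = -339 - 204 = -543)
(-209576 + 452515)/(n(-549) - 104322) = (-209576 + 452515)/(-543 - 104322) = 242939/(-104865) = 242939*(-1/104865) = -242939/104865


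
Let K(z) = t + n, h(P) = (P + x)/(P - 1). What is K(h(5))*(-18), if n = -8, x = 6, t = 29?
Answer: -378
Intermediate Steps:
h(P) = (6 + P)/(-1 + P) (h(P) = (P + 6)/(P - 1) = (6 + P)/(-1 + P))
K(z) = 21 (K(z) = 29 - 8 = 21)
K(h(5))*(-18) = 21*(-18) = -378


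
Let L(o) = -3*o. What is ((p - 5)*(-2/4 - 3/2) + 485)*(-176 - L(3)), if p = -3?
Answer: -83667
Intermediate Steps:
((p - 5)*(-2/4 - 3/2) + 485)*(-176 - L(3)) = ((-3 - 5)*(-2/4 - 3/2) + 485)*(-176 - (-3)*3) = (-8*(-2*¼ - 3*½) + 485)*(-176 - 1*(-9)) = (-8*(-½ - 3/2) + 485)*(-176 + 9) = (-8*(-2) + 485)*(-167) = (16 + 485)*(-167) = 501*(-167) = -83667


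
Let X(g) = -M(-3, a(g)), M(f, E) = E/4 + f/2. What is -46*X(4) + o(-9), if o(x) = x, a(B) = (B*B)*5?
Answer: 842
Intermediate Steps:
a(B) = 5*B**2 (a(B) = B**2*5 = 5*B**2)
M(f, E) = f/2 + E/4 (M(f, E) = E*(1/4) + f*(1/2) = E/4 + f/2 = f/2 + E/4)
X(g) = 3/2 - 5*g**2/4 (X(g) = -((1/2)*(-3) + (5*g**2)/4) = -(-3/2 + 5*g**2/4) = 3/2 - 5*g**2/4)
-46*X(4) + o(-9) = -46*(3/2 - 5/4*4**2) - 9 = -46*(3/2 - 5/4*16) - 9 = -46*(3/2 - 20) - 9 = -46*(-37/2) - 9 = 851 - 9 = 842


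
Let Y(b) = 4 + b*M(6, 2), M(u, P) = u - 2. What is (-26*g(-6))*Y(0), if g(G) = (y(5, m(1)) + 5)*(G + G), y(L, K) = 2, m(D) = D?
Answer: 8736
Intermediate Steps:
M(u, P) = -2 + u
Y(b) = 4 + 4*b (Y(b) = 4 + b*(-2 + 6) = 4 + b*4 = 4 + 4*b)
g(G) = 14*G (g(G) = (2 + 5)*(G + G) = 7*(2*G) = 14*G)
(-26*g(-6))*Y(0) = (-364*(-6))*(4 + 4*0) = (-26*(-84))*(4 + 0) = 2184*4 = 8736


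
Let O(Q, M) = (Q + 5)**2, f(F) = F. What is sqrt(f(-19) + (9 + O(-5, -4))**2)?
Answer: sqrt(62) ≈ 7.8740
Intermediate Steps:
O(Q, M) = (5 + Q)**2
sqrt(f(-19) + (9 + O(-5, -4))**2) = sqrt(-19 + (9 + (5 - 5)**2)**2) = sqrt(-19 + (9 + 0**2)**2) = sqrt(-19 + (9 + 0)**2) = sqrt(-19 + 9**2) = sqrt(-19 + 81) = sqrt(62)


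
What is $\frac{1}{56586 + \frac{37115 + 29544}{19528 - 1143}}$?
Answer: $\frac{18385}{1040400269} \approx 1.7671 \cdot 10^{-5}$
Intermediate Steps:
$\frac{1}{56586 + \frac{37115 + 29544}{19528 - 1143}} = \frac{1}{56586 + \frac{66659}{18385}} = \frac{1}{\frac{1040400269}{18385}} = \frac{18385}{1040400269}$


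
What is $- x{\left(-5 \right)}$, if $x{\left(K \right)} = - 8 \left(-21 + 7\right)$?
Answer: $-112$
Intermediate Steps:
$x{\left(K \right)} = 112$ ($x{\left(K \right)} = \left(-8\right) \left(-14\right) = 112$)
$- x{\left(-5 \right)} = \left(-1\right) 112 = -112$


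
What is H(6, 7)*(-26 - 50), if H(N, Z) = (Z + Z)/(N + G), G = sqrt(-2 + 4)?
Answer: -3192/17 + 532*sqrt(2)/17 ≈ -143.51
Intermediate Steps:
G = sqrt(2) ≈ 1.4142
H(N, Z) = 2*Z/(N + sqrt(2)) (H(N, Z) = (Z + Z)/(N + sqrt(2)) = (2*Z)/(N + sqrt(2)) = 2*Z/(N + sqrt(2)))
H(6, 7)*(-26 - 50) = (2*7/(6 + sqrt(2)))*(-26 - 50) = (14/(6 + sqrt(2)))*(-76) = -1064/(6 + sqrt(2))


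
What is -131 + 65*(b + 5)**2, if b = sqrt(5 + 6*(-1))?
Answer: 1429 + 650*I ≈ 1429.0 + 650.0*I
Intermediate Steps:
b = I (b = sqrt(5 - 6) = sqrt(-1) = I ≈ 1.0*I)
-131 + 65*(b + 5)**2 = -131 + 65*(I + 5)**2 = -131 + 65*(5 + I)**2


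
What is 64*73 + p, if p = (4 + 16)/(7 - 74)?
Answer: 313004/67 ≈ 4671.7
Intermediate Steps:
p = -20/67 (p = 20/(-67) = 20*(-1/67) = -20/67 ≈ -0.29851)
64*73 + p = 64*73 - 20/67 = 4672 - 20/67 = 313004/67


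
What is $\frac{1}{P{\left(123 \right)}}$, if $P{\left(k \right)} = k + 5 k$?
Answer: $\frac{1}{738} \approx 0.001355$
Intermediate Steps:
$P{\left(k \right)} = 6 k$
$\frac{1}{P{\left(123 \right)}} = \frac{1}{6 \cdot 123} = \frac{1}{738}$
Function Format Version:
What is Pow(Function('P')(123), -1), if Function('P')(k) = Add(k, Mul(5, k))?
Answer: Rational(1, 738) ≈ 0.0013550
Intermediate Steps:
Function('P')(k) = Mul(6, k)
Pow(Function('P')(123), -1) = Pow(Mul(6, 123), -1) = Pow(738, -1) = Rational(1, 738)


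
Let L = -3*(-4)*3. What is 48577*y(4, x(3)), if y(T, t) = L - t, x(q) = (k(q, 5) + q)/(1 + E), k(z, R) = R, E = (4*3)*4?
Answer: 85301212/49 ≈ 1.7408e+6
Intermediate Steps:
E = 48 (E = 12*4 = 48)
x(q) = 5/49 + q/49 (x(q) = (5 + q)/(1 + 48) = (5 + q)/49 = (5 + q)*(1/49) = 5/49 + q/49)
L = 36 (L = 12*3 = 36)
y(T, t) = 36 - t
48577*y(4, x(3)) = 48577*(36 - (5/49 + (1/49)*3)) = 48577*(36 - (5/49 + 3/49)) = 48577*(36 - 1*8/49) = 48577*(36 - 8/49) = 48577*(1756/49) = 85301212/49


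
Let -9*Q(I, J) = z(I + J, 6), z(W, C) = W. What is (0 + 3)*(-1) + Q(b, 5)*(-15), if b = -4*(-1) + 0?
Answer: 12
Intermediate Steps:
b = 4 (b = 4 + 0 = 4)
Q(I, J) = -I/9 - J/9 (Q(I, J) = -(I + J)/9 = -I/9 - J/9)
(0 + 3)*(-1) + Q(b, 5)*(-15) = (0 + 3)*(-1) + (-⅑*4 - ⅑*5)*(-15) = 3*(-1) + (-4/9 - 5/9)*(-15) = -3 - 1*(-15) = -3 + 15 = 12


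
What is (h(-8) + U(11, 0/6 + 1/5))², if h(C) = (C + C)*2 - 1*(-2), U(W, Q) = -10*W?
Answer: 19600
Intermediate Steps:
h(C) = 2 + 4*C (h(C) = (2*C)*2 + 2 = 4*C + 2 = 2 + 4*C)
(h(-8) + U(11, 0/6 + 1/5))² = ((2 + 4*(-8)) - 10*11)² = ((2 - 32) - 110)² = (-30 - 110)² = (-140)² = 19600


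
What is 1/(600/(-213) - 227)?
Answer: -71/16317 ≈ -0.0043513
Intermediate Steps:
1/(600/(-213) - 227) = 1/(600*(-1/213) - 227) = 1/(-200/71 - 227) = 1/(-16317/71) = -71/16317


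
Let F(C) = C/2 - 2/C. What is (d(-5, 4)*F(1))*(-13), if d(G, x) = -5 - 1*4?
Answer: -351/2 ≈ -175.50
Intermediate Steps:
d(G, x) = -9 (d(G, x) = -5 - 4 = -9)
F(C) = C/2 - 2/C (F(C) = C*(½) - 2/C = C/2 - 2/C)
(d(-5, 4)*F(1))*(-13) = -9*((½)*1 - 2/1)*(-13) = -9*(½ - 2*1)*(-13) = -9*(½ - 2)*(-13) = -9*(-3/2)*(-13) = (27/2)*(-13) = -351/2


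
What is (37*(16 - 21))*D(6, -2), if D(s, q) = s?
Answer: -1110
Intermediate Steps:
(37*(16 - 21))*D(6, -2) = (37*(16 - 21))*6 = (37*(-5))*6 = -185*6 = -1110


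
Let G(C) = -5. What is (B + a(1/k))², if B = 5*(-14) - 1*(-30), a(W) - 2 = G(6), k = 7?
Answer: 1849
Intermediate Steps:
a(W) = -3 (a(W) = 2 - 5 = -3)
B = -40 (B = -70 + 30 = -40)
(B + a(1/k))² = (-40 - 3)² = (-43)² = 1849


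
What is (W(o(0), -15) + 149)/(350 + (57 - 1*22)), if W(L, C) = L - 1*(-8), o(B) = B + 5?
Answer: 162/385 ≈ 0.42078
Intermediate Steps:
o(B) = 5 + B
W(L, C) = 8 + L (W(L, C) = L + 8 = 8 + L)
(W(o(0), -15) + 149)/(350 + (57 - 1*22)) = ((8 + (5 + 0)) + 149)/(350 + (57 - 1*22)) = ((8 + 5) + 149)/(350 + (57 - 22)) = (13 + 149)/(350 + 35) = 162/385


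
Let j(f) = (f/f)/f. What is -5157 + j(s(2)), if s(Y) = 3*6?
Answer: -92825/18 ≈ -5156.9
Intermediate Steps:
s(Y) = 18
j(f) = 1/f
-5157 + j(s(2)) = -5157 + 1/18 = -92825/18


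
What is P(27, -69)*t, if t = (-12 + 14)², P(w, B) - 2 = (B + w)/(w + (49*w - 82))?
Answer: 2494/317 ≈ 7.8675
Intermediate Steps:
P(w, B) = 2 + (B + w)/(-82 + 50*w) (P(w, B) = 2 + (B + w)/(w + (49*w - 82)) = 2 + (B + w)/(w + (-82 + 49*w)) = 2 + (B + w)/(-82 + 50*w))
t = 4 (t = 2² = 4)
P(27, -69)*t = ((-164 - 69 + 101*27)/(2*(-41 + 25*27)))*4 = ((-164 - 69 + 2727)/(2*(-41 + 675)))*4 = ((½)*2494/634)*4 = ((½)*(1/634)*2494)*4 = (1247/634)*4 = 2494/317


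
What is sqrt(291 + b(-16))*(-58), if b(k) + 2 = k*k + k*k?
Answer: -174*sqrt(89) ≈ -1641.5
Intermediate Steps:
b(k) = -2 + 2*k**2 (b(k) = -2 + (k*k + k*k) = -2 + (k**2 + k**2) = -2 + 2*k**2)
sqrt(291 + b(-16))*(-58) = sqrt(291 + (-2 + 2*(-16)**2))*(-58) = sqrt(291 + (-2 + 2*256))*(-58) = sqrt(291 + (-2 + 512))*(-58) = sqrt(291 + 510)*(-58) = sqrt(801)*(-58) = (3*sqrt(89))*(-58) = -174*sqrt(89)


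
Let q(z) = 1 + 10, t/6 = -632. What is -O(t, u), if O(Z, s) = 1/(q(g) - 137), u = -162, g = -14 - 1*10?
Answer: 1/126 ≈ 0.0079365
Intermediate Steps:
g = -24 (g = -14 - 10 = -24)
t = -3792 (t = 6*(-632) = -3792)
q(z) = 11
O(Z, s) = -1/126 (O(Z, s) = 1/(11 - 137) = 1/(-126) = -1/126)
-O(t, u) = -1*(-1/126) = 1/126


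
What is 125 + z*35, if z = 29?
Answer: 1140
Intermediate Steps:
125 + z*35 = 125 + 29*35 = 125 + 1015 = 1140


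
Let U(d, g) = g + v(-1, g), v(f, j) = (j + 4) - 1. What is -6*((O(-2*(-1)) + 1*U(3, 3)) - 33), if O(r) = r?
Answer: 132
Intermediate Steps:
v(f, j) = 3 + j (v(f, j) = (4 + j) - 1 = 3 + j)
U(d, g) = 3 + 2*g (U(d, g) = g + (3 + g) = 3 + 2*g)
-6*((O(-2*(-1)) + 1*U(3, 3)) - 33) = -6*((-2*(-1) + 1*(3 + 2*3)) - 33) = -6*((2 + 1*(3 + 6)) - 33) = -6*((2 + 1*9) - 33) = -6*((2 + 9) - 33) = -6*(11 - 33) = -6*(-22) = 132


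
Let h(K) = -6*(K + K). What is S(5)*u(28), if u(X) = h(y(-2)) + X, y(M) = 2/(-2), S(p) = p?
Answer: 200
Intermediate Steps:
y(M) = -1 (y(M) = 2*(-1/2) = -1)
h(K) = -12*K
u(X) = 12 + X (u(X) = -12*(-1) + X = 12 + X)
S(5)*u(28) = 5*(12 + 28) = 5*40 = 200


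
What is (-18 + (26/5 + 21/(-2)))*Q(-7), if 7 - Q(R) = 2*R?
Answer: -4893/10 ≈ -489.30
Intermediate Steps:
Q(R) = 7 - 2*R
(-18 + (26/5 + 21/(-2)))*Q(-7) = (-18 + (26/5 + 21/(-2)))*(7 - 2*(-7)) = (-18 + (26*(1/5) + 21*(-1/2)))*(7 + 14) = (-18 + (26/5 - 21/2))*21 = (-18 - 53/10)*21 = -233/10*21 = -4893/10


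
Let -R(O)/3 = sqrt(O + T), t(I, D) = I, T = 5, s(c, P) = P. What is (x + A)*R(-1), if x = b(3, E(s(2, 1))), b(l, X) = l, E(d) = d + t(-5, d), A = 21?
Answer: -144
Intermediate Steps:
E(d) = -5 + d (E(d) = d - 5 = -5 + d)
x = 3
R(O) = -3*sqrt(5 + O) (R(O) = -3*sqrt(O + 5) = -3*sqrt(5 + O))
(x + A)*R(-1) = (3 + 21)*(-3*sqrt(5 - 1)) = 24*(-3*sqrt(4)) = 24*(-3*2) = 24*(-6) = -144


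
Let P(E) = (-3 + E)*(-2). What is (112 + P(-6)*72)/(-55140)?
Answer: -352/13785 ≈ -0.025535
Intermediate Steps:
P(E) = 6 - 2*E
(112 + P(-6)*72)/(-55140) = (112 + (6 - 2*(-6))*72)/(-55140) = (112 + (6 + 12)*72)*(-1/55140) = (112 + 18*72)*(-1/55140) = (112 + 1296)*(-1/55140) = 1408*(-1/55140) = -352/13785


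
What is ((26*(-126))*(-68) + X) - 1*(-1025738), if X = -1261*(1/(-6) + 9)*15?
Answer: 2162847/2 ≈ 1.0814e+6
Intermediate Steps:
X = -334165/2 (X = -1261*(-⅙ + 9)*15 = -66833*15/6 = -1261*265/2 = -334165/2 ≈ -1.6708e+5)
((26*(-126))*(-68) + X) - 1*(-1025738) = ((26*(-126))*(-68) - 334165/2) - 1*(-1025738) = (-3276*(-68) - 334165/2) + 1025738 = (222768 - 334165/2) + 1025738 = 111371/2 + 1025738 = 2162847/2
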